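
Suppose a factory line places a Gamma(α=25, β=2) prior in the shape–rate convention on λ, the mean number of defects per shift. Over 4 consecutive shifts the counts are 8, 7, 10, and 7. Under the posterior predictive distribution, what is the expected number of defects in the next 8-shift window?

76

Total count: 8 + 7 + 10 + 7 = 32.
Total exposure: 4 shifts.
Posterior: α' = 25 + 32 = 57, β' = 2 + 4 = 6.
Predictive mean over an 8-shift window = T·E[λ|data] = 8·57/6 = 76.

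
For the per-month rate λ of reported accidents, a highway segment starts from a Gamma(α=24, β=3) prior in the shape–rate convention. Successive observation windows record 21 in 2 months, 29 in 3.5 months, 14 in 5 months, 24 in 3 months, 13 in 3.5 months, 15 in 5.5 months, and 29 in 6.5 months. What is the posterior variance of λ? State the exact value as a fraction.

169/1024

Total count: 21 + 29 + 14 + 24 + 13 + 15 + 29 = 145.
Total exposure: 2 + 3.5 + 5 + 3 + 3.5 + 5.5 + 6.5 = 29 months.
By Gamma–Poisson conjugacy, the posterior is Gamma(α + Σx, β + Σt) = Gamma(24 + 145, 3 + 29) = Gamma(169, 32).
Posterior variance = α'/β'² = 169/1024.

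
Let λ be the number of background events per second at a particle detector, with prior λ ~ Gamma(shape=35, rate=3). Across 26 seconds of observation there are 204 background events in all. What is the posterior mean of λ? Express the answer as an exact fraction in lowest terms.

Total count 204 over total exposure 26 seconds.
By Gamma–Poisson conjugacy, the posterior is Gamma(α + Σx, β + Σt) = Gamma(35 + 204, 3 + 26) = Gamma(239, 29).
Posterior mean = α'/β' = 239/29.

239/29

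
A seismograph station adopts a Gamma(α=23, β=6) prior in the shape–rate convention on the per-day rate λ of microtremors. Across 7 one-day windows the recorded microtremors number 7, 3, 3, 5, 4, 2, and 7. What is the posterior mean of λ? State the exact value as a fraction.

Total count: 7 + 3 + 3 + 5 + 4 + 2 + 7 = 31.
Total exposure: 7 days.
Posterior: α' = 23 + 31 = 54, β' = 6 + 7 = 13.
Posterior mean = α'/β' = 54/13.

54/13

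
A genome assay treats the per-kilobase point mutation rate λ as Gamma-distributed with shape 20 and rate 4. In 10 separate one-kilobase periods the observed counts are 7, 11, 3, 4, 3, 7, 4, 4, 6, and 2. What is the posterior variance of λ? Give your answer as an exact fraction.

Total count: 7 + 11 + 3 + 4 + 3 + 7 + 4 + 4 + 6 + 2 = 51.
Total exposure: 10 kilobases.
Conjugate update: add total count to the shape and total exposure to the rate, giving Gamma(71, 14).
Posterior variance = α'/β'² = 71/196.

71/196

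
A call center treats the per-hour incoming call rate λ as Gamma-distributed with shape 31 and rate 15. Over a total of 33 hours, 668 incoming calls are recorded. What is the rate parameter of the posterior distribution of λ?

Total count 668 over total exposure 33 hours.
By Gamma–Poisson conjugacy, the posterior is Gamma(α + Σx, β + Σt) = Gamma(31 + 668, 15 + 33) = Gamma(699, 48).

48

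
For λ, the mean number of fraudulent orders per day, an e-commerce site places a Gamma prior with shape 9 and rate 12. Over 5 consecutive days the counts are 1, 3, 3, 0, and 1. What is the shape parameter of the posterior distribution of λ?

Total count: 1 + 3 + 3 + 0 + 1 = 8.
Total exposure: 5 days.
The Gamma prior is conjugate for the Poisson rate, so λ | data ~ Gamma(9+8, 12+5) = Gamma(17, 17).

17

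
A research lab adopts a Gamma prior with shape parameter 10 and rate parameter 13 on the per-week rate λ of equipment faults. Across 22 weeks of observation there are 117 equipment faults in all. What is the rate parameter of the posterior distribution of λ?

Total count 117 over total exposure 22 weeks.
By Gamma–Poisson conjugacy, the posterior is Gamma(α + Σx, β + Σt) = Gamma(10 + 117, 13 + 22) = Gamma(127, 35).

35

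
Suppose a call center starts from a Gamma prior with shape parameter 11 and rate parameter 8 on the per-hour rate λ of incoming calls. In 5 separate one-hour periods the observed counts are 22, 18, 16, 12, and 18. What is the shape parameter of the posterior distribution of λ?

Total count: 22 + 18 + 16 + 12 + 18 = 86.
Total exposure: 5 hours.
By Gamma–Poisson conjugacy, the posterior is Gamma(α + Σx, β + Σt) = Gamma(11 + 86, 8 + 5) = Gamma(97, 13).

97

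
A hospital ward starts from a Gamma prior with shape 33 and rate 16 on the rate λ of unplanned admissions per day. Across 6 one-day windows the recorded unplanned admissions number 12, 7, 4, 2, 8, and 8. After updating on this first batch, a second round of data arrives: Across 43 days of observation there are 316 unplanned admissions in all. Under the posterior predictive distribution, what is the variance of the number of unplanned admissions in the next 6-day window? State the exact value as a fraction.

Total count: 12 + 7 + 4 + 2 + 8 + 8 = 41.
Total exposure: 6 days.
After the first batch: Gamma(33 + 41, 16 + 6) = Gamma(74, 22).
Total count 316 over total exposure 43 days.
After the second batch: Gamma(74 + 316, 22 + 43) = Gamma(390, 65).
The posterior predictive for a window of length T is Negative Binomial with variance T·α'·(β'+T)/β'² = 6·390·71/4225 = 2556/65.

2556/65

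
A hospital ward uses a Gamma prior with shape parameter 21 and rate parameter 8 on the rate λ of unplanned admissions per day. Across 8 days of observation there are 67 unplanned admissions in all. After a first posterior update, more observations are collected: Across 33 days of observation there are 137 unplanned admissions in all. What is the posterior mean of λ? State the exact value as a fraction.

225/49

Total count 67 over total exposure 8 days.
After the first batch: Gamma(21 + 67, 8 + 8) = Gamma(88, 16).
Total count 137 over total exposure 33 days.
After the second batch: Gamma(88 + 137, 16 + 33) = Gamma(225, 49).
Posterior mean = α'/β' = 225/49.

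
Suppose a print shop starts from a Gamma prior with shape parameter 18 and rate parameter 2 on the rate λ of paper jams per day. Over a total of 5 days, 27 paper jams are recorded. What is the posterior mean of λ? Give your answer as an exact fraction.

45/7

Total count 27 over total exposure 5 days.
Gamma(α, β) with Poisson data over total exposure Σt gives posterior Gamma(α+Σx, β+Σt) = Gamma(45, 7).
Posterior mean = α'/β' = 45/7.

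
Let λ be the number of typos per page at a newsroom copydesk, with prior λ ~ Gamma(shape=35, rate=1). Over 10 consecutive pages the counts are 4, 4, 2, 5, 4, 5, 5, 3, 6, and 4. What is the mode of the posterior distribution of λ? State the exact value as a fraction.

Total count: 4 + 4 + 2 + 5 + 4 + 5 + 5 + 3 + 6 + 4 = 42.
Total exposure: 10 pages.
By Gamma–Poisson conjugacy, the posterior is Gamma(α + Σx, β + Σt) = Gamma(35 + 42, 1 + 10) = Gamma(77, 11).
Posterior mode = (α'−1)/β' = 76/11.

76/11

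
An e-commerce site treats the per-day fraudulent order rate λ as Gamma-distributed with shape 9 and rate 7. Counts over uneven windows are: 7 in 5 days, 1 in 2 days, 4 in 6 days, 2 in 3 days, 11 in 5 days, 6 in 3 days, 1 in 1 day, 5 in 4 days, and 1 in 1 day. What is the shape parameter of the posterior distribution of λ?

47

Total count: 7 + 1 + 4 + 2 + 11 + 6 + 1 + 5 + 1 = 38.
Total exposure: 5 + 2 + 6 + 3 + 5 + 3 + 1 + 4 + 1 = 30 days.
Conjugate update: add total count to the shape and total exposure to the rate, giving Gamma(47, 37).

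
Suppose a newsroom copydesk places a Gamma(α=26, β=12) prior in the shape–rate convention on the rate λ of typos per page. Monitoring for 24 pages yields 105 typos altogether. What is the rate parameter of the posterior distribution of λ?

36

Total count 105 over total exposure 24 pages.
By Gamma–Poisson conjugacy, the posterior is Gamma(α + Σx, β + Σt) = Gamma(26 + 105, 12 + 24) = Gamma(131, 36).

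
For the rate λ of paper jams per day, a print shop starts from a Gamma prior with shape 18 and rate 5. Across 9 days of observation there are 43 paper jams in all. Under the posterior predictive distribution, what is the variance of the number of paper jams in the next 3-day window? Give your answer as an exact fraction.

Total count 43 over total exposure 9 days.
Gamma(α, β) with Poisson data over total exposure Σt gives posterior Gamma(α+Σx, β+Σt) = Gamma(61, 14).
The posterior predictive for a window of length T is Negative Binomial with variance T·α'·(β'+T)/β'² = 3·61·17/196 = 3111/196.

3111/196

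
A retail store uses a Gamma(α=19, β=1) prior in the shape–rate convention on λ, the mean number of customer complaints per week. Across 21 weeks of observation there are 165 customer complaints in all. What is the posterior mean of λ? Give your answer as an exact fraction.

92/11

Total count 165 over total exposure 21 weeks.
By Gamma–Poisson conjugacy, the posterior is Gamma(α + Σx, β + Σt) = Gamma(19 + 165, 1 + 21) = Gamma(184, 22).
Posterior mean = α'/β' = 184/22 = 92/11.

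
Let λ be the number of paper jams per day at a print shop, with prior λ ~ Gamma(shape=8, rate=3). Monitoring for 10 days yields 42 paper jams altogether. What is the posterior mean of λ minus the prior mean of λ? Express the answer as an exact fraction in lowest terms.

46/39

Total count 42 over total exposure 10 days.
By Gamma–Poisson conjugacy, the posterior is Gamma(α + Σx, β + Σt) = Gamma(8 + 42, 3 + 10) = Gamma(50, 13).
Posterior mean = 50/13 = 50/13; prior mean = 8/3 = 8/3. Difference = 50/13 − 8/3 = 46/39.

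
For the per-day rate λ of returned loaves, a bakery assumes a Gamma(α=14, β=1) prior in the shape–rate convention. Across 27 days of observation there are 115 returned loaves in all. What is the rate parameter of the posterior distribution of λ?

Total count 115 over total exposure 27 days.
Posterior: α' = 14 + 115 = 129, β' = 1 + 27 = 28.

28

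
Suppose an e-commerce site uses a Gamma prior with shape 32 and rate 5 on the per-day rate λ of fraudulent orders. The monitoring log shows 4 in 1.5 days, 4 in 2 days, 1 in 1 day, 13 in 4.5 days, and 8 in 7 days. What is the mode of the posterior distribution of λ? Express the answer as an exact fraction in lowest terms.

Total count: 4 + 4 + 1 + 13 + 8 = 30.
Total exposure: 1.5 + 2 + 1 + 4.5 + 7 = 16 days.
The Gamma prior is conjugate for the Poisson rate, so λ | data ~ Gamma(32+30, 5+16) = Gamma(62, 21).
Posterior mode = (α'−1)/β' = 61/21.

61/21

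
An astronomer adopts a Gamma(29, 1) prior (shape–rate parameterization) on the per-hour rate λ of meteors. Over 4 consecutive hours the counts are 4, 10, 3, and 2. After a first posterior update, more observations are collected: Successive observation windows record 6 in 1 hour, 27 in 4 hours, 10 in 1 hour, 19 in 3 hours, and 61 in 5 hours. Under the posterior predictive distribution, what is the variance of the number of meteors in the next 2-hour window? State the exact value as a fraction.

Total count: 4 + 10 + 3 + 2 = 19.
Total exposure: 4 hours.
After the first batch: Gamma(29 + 19, 1 + 4) = Gamma(48, 5).
Total count: 6 + 27 + 10 + 19 + 61 = 123.
Total exposure: 1 + 4 + 1 + 3 + 5 = 14 hours.
After the second batch: Gamma(48 + 123, 5 + 14) = Gamma(171, 19).
The posterior predictive for a window of length T is Negative Binomial with variance T·α'·(β'+T)/β'² = 2·171·21/361 = 378/19.

378/19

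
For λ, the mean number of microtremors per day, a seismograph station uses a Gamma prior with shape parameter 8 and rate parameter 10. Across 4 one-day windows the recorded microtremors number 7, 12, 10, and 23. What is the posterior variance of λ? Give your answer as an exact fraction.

15/49

Total count: 7 + 12 + 10 + 23 = 52.
Total exposure: 4 days.
Conjugate update: add total count to the shape and total exposure to the rate, giving Gamma(60, 14).
Posterior variance = α'/β'² = 60/196 = 15/49.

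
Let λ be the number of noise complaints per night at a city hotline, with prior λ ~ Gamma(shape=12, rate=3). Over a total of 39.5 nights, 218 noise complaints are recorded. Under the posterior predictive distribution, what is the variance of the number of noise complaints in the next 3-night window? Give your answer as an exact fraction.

Total count 218 over total exposure 39.5 nights.
Gamma(α, β) with Poisson data over total exposure Σt gives posterior Gamma(α+Σx, β+Σt) = Gamma(230, 85/2).
The posterior predictive for a window of length T is Negative Binomial with variance T·α'·(β'+T)/β'² = 3·230·(91/2)/(7225/4) = 25116/1445.

25116/1445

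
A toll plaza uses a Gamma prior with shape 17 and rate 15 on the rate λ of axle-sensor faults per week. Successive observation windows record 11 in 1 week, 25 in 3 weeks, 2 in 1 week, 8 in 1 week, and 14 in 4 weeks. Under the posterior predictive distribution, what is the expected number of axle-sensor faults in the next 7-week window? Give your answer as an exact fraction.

539/25

Total count: 11 + 25 + 2 + 8 + 14 = 60.
Total exposure: 1 + 3 + 1 + 1 + 4 = 10 weeks.
By Gamma–Poisson conjugacy, the posterior is Gamma(α + Σx, β + Σt) = Gamma(17 + 60, 15 + 10) = Gamma(77, 25).
Predictive mean over a 7-week window = T·E[λ|data] = 7·77/25 = 539/25.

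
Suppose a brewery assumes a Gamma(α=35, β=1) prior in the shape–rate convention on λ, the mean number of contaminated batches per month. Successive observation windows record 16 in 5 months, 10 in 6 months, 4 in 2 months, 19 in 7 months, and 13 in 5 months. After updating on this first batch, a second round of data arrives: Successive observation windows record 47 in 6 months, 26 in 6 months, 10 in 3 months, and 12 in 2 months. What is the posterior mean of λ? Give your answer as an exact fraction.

192/43

Total count: 16 + 10 + 4 + 19 + 13 = 62.
Total exposure: 5 + 6 + 2 + 7 + 5 = 25 months.
After the first batch: Gamma(35 + 62, 1 + 25) = Gamma(97, 26).
Total count: 47 + 26 + 10 + 12 = 95.
Total exposure: 6 + 6 + 3 + 2 = 17 months.
After the second batch: Gamma(97 + 95, 26 + 17) = Gamma(192, 43).
Posterior mean = α'/β' = 192/43.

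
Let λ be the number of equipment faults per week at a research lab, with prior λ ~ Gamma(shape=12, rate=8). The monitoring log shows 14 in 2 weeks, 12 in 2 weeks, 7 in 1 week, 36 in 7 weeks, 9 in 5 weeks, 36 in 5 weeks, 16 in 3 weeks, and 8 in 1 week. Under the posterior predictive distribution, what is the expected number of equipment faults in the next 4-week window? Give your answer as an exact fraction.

Total count: 14 + 12 + 7 + 36 + 9 + 36 + 16 + 8 = 138.
Total exposure: 2 + 2 + 1 + 7 + 5 + 5 + 3 + 1 = 26 weeks.
Gamma(α, β) with Poisson data over total exposure Σt gives posterior Gamma(α+Σx, β+Σt) = Gamma(150, 34).
Predictive mean over a 4-week window = T·E[λ|data] = 4·150/34 = 300/17.

300/17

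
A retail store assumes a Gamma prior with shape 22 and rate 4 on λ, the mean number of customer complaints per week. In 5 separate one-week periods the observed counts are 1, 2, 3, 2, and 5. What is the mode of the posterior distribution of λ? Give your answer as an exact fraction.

Total count: 1 + 2 + 3 + 2 + 5 = 13.
Total exposure: 5 weeks.
By Gamma–Poisson conjugacy, the posterior is Gamma(α + Σx, β + Σt) = Gamma(22 + 13, 4 + 5) = Gamma(35, 9).
Posterior mode = (α'−1)/β' = 34/9.

34/9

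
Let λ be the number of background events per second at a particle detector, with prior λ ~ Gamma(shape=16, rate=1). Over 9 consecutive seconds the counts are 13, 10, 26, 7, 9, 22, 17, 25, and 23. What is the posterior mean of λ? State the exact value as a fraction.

84/5

Total count: 13 + 10 + 26 + 7 + 9 + 22 + 17 + 25 + 23 = 152.
Total exposure: 9 seconds.
Conjugate update: add total count to the shape and total exposure to the rate, giving Gamma(168, 10).
Posterior mean = α'/β' = 168/10 = 84/5.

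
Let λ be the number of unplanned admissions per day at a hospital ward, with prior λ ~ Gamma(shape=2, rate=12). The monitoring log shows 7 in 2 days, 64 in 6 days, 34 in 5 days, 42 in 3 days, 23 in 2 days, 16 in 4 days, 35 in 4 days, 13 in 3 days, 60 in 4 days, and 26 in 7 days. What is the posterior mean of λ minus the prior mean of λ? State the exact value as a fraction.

235/39

Total count: 7 + 64 + 34 + 42 + 23 + 16 + 35 + 13 + 60 + 26 = 320.
Total exposure: 2 + 6 + 5 + 3 + 2 + 4 + 4 + 3 + 4 + 7 = 40 days.
Conjugate update: add total count to the shape and total exposure to the rate, giving Gamma(322, 52).
Posterior mean = 322/52 = 161/26; prior mean = 2/12 = 1/6. Difference = 161/26 − 1/6 = 235/39.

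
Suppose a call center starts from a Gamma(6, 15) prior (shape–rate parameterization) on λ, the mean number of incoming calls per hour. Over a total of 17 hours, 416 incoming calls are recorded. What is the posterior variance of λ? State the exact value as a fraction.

211/512

Total count 416 over total exposure 17 hours.
Conjugate update: add total count to the shape and total exposure to the rate, giving Gamma(422, 32).
Posterior variance = α'/β'² = 422/1024 = 211/512.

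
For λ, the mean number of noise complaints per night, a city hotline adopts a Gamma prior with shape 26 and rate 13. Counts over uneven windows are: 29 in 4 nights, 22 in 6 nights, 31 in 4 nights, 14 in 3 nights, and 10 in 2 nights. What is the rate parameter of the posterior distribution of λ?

32

Total count: 29 + 22 + 31 + 14 + 10 = 106.
Total exposure: 4 + 6 + 4 + 3 + 2 = 19 nights.
By Gamma–Poisson conjugacy, the posterior is Gamma(α + Σx, β + Σt) = Gamma(26 + 106, 13 + 19) = Gamma(132, 32).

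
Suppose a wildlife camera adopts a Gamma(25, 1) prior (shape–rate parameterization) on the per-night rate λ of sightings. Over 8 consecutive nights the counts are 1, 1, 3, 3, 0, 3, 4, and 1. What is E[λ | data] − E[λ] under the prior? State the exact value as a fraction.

Total count: 1 + 1 + 3 + 3 + 0 + 3 + 4 + 1 = 16.
Total exposure: 8 nights.
Posterior: α' = 25 + 16 = 41, β' = 1 + 8 = 9.
Posterior mean = 41/9 = 41/9; prior mean = 25/1 = 25. Difference = 41/9 − 25 = -184/9.

-184/9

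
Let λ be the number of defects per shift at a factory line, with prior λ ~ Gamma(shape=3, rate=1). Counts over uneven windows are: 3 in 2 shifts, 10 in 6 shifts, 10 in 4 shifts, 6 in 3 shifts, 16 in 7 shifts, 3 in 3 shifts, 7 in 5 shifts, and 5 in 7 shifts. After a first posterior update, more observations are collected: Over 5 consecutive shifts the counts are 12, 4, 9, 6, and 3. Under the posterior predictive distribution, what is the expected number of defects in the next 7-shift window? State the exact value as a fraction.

Total count: 3 + 10 + 10 + 6 + 16 + 3 + 7 + 5 = 60.
Total exposure: 2 + 6 + 4 + 3 + 7 + 3 + 5 + 7 = 37 shifts.
After the first batch: Gamma(3 + 60, 1 + 37) = Gamma(63, 38).
Total count: 12 + 4 + 9 + 6 + 3 = 34.
Total exposure: 5 shifts.
After the second batch: Gamma(63 + 34, 38 + 5) = Gamma(97, 43).
Predictive mean over a 7-shift window = T·E[λ|data] = 7·97/43 = 679/43.

679/43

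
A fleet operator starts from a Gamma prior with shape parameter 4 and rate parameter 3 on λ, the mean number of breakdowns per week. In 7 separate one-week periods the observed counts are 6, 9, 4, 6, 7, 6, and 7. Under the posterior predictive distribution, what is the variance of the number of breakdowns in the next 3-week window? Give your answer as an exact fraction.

1911/100

Total count: 6 + 9 + 4 + 6 + 7 + 6 + 7 = 45.
Total exposure: 7 weeks.
The Gamma prior is conjugate for the Poisson rate, so λ | data ~ Gamma(4+45, 3+7) = Gamma(49, 10).
The posterior predictive for a window of length T is Negative Binomial with variance T·α'·(β'+T)/β'² = 3·49·13/100 = 1911/100.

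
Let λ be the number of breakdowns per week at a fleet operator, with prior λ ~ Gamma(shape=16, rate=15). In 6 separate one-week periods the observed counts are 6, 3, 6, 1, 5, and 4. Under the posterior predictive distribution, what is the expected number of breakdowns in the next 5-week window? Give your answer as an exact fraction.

Total count: 6 + 3 + 6 + 1 + 5 + 4 = 25.
Total exposure: 6 weeks.
Gamma(α, β) with Poisson data over total exposure Σt gives posterior Gamma(α+Σx, β+Σt) = Gamma(41, 21).
Predictive mean over a 5-week window = T·E[λ|data] = 5·41/21 = 205/21.

205/21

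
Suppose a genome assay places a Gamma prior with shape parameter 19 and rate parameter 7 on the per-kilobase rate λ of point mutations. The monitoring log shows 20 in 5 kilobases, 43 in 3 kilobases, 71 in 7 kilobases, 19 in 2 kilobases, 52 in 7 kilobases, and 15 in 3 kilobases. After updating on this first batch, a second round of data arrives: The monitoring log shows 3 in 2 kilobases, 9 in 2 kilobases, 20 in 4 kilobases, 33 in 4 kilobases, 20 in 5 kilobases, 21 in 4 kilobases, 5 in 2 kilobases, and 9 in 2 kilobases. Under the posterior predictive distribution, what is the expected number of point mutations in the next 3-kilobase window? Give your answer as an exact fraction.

Total count: 20 + 43 + 71 + 19 + 52 + 15 = 220.
Total exposure: 5 + 3 + 7 + 2 + 7 + 3 = 27 kilobases.
After the first batch: Gamma(19 + 220, 7 + 27) = Gamma(239, 34).
Total count: 3 + 9 + 20 + 33 + 20 + 21 + 5 + 9 = 120.
Total exposure: 2 + 2 + 4 + 4 + 5 + 4 + 2 + 2 = 25 kilobases.
After the second batch: Gamma(239 + 120, 34 + 25) = Gamma(359, 59).
Predictive mean over a 3-kilobase window = T·E[λ|data] = 3·359/59 = 1077/59.

1077/59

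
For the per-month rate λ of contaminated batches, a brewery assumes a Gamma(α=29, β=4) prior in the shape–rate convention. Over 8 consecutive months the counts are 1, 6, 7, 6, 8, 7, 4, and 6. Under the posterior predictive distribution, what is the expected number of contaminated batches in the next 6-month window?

37

Total count: 1 + 6 + 7 + 6 + 8 + 7 + 4 + 6 = 45.
Total exposure: 8 months.
The Gamma prior is conjugate for the Poisson rate, so λ | data ~ Gamma(29+45, 4+8) = Gamma(74, 12).
Predictive mean over a 6-month window = T·E[λ|data] = 6·74/12 = 37.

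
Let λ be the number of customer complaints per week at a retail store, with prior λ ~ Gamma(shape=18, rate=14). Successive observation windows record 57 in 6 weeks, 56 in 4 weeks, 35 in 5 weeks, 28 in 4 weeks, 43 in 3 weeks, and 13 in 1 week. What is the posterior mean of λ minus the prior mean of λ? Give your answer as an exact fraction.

1417/259

Total count: 57 + 56 + 35 + 28 + 43 + 13 = 232.
Total exposure: 6 + 4 + 5 + 4 + 3 + 1 = 23 weeks.
Posterior: α' = 18 + 232 = 250, β' = 14 + 23 = 37.
Posterior mean = 250/37 = 250/37; prior mean = 18/14 = 9/7. Difference = 250/37 − 9/7 = 1417/259.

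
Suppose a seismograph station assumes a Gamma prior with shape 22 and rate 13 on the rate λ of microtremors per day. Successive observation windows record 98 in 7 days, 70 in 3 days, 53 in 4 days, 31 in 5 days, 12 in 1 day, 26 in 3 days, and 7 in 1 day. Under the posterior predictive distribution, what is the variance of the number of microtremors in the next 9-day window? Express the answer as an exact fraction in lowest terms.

Total count: 98 + 70 + 53 + 31 + 12 + 26 + 7 = 297.
Total exposure: 7 + 3 + 4 + 5 + 1 + 3 + 1 = 24 days.
The Gamma prior is conjugate for the Poisson rate, so λ | data ~ Gamma(22+297, 13+24) = Gamma(319, 37).
The posterior predictive for a window of length T is Negative Binomial with variance T·α'·(β'+T)/β'² = 9·319·46/1369 = 132066/1369.

132066/1369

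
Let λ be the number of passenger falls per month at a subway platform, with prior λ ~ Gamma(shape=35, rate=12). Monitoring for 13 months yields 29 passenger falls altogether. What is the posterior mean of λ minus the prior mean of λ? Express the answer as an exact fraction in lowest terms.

-107/300

Total count 29 over total exposure 13 months.
Posterior: α' = 35 + 29 = 64, β' = 12 + 13 = 25.
Posterior mean = 64/25 = 64/25; prior mean = 35/12 = 35/12. Difference = 64/25 − 35/12 = -107/300.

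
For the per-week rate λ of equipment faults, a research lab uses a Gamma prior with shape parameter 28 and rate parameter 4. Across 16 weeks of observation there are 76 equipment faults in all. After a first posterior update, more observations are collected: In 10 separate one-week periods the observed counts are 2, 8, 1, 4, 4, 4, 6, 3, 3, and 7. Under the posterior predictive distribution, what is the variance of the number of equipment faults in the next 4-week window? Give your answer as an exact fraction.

4964/225

Total count 76 over total exposure 16 weeks.
After the first batch: Gamma(28 + 76, 4 + 16) = Gamma(104, 20).
Total count: 2 + 8 + 1 + 4 + 4 + 4 + 6 + 3 + 3 + 7 = 42.
Total exposure: 10 weeks.
After the second batch: Gamma(104 + 42, 20 + 10) = Gamma(146, 30).
The posterior predictive for a window of length T is Negative Binomial with variance T·α'·(β'+T)/β'² = 4·146·34/900 = 4964/225.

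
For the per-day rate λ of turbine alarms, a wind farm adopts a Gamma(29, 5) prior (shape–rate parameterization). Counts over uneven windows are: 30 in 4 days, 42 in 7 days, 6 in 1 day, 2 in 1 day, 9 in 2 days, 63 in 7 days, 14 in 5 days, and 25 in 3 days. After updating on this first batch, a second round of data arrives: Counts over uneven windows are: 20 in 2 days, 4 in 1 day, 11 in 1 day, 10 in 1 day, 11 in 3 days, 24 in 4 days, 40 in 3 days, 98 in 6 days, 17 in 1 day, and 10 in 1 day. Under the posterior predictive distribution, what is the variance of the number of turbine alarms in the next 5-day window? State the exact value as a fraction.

146475/3364

Total count: 30 + 42 + 6 + 2 + 9 + 63 + 14 + 25 = 191.
Total exposure: 4 + 7 + 1 + 1 + 2 + 7 + 5 + 3 = 30 days.
After the first batch: Gamma(29 + 191, 5 + 30) = Gamma(220, 35).
Total count: 20 + 4 + 11 + 10 + 11 + 24 + 40 + 98 + 17 + 10 = 245.
Total exposure: 2 + 1 + 1 + 1 + 3 + 4 + 3 + 6 + 1 + 1 = 23 days.
After the second batch: Gamma(220 + 245, 35 + 23) = Gamma(465, 58).
The posterior predictive for a window of length T is Negative Binomial with variance T·α'·(β'+T)/β'² = 5·465·63/3364 = 146475/3364.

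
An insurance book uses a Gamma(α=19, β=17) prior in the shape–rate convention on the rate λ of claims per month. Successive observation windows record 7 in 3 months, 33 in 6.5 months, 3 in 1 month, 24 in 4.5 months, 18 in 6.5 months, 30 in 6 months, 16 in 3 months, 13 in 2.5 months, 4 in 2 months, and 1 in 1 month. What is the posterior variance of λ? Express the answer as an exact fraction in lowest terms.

Total count: 7 + 33 + 3 + 24 + 18 + 30 + 16 + 13 + 4 + 1 = 149.
Total exposure: 3 + 6.5 + 1 + 4.5 + 6.5 + 6 + 3 + 2.5 + 2 + 1 = 36 months.
Conjugate update: add total count to the shape and total exposure to the rate, giving Gamma(168, 53).
Posterior variance = α'/β'² = 168/2809.

168/2809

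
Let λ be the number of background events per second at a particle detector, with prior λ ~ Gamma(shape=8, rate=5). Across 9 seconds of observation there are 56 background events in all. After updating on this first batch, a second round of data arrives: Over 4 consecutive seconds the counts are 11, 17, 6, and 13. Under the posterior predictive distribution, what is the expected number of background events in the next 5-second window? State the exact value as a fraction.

Total count 56 over total exposure 9 seconds.
After the first batch: Gamma(8 + 56, 5 + 9) = Gamma(64, 14).
Total count: 11 + 17 + 6 + 13 = 47.
Total exposure: 4 seconds.
After the second batch: Gamma(64 + 47, 14 + 4) = Gamma(111, 18).
Predictive mean over a 5-second window = T·E[λ|data] = 5·111/18 = 185/6.

185/6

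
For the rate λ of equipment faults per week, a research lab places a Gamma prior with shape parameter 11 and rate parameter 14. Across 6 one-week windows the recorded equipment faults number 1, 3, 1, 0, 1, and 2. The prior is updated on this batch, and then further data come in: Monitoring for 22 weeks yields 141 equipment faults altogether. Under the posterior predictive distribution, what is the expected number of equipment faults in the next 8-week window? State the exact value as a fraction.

640/21

Total count: 1 + 3 + 1 + 0 + 1 + 2 = 8.
Total exposure: 6 weeks.
After the first batch: Gamma(11 + 8, 14 + 6) = Gamma(19, 20).
Total count 141 over total exposure 22 weeks.
After the second batch: Gamma(19 + 141, 20 + 22) = Gamma(160, 42).
Predictive mean over an 8-week window = T·E[λ|data] = 8·160/42 = 640/21.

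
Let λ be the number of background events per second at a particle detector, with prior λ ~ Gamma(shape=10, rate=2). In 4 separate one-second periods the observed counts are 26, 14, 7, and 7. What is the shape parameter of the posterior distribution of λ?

64

Total count: 26 + 14 + 7 + 7 = 54.
Total exposure: 4 seconds.
By Gamma–Poisson conjugacy, the posterior is Gamma(α + Σx, β + Σt) = Gamma(10 + 54, 2 + 4) = Gamma(64, 6).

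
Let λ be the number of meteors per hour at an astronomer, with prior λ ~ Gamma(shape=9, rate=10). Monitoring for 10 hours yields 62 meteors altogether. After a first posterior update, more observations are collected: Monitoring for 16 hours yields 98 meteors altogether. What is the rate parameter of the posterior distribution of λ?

Total count 62 over total exposure 10 hours.
After the first batch: Gamma(9 + 62, 10 + 10) = Gamma(71, 20).
Total count 98 over total exposure 16 hours.
After the second batch: Gamma(71 + 98, 20 + 16) = Gamma(169, 36).

36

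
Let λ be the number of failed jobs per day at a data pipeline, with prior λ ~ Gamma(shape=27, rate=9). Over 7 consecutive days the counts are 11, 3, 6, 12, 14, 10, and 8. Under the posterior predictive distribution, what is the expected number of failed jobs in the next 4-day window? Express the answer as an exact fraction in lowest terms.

91/4

Total count: 11 + 3 + 6 + 12 + 14 + 10 + 8 = 64.
Total exposure: 7 days.
The Gamma prior is conjugate for the Poisson rate, so λ | data ~ Gamma(27+64, 9+7) = Gamma(91, 16).
Predictive mean over a 4-day window = T·E[λ|data] = 4·91/16 = 91/4.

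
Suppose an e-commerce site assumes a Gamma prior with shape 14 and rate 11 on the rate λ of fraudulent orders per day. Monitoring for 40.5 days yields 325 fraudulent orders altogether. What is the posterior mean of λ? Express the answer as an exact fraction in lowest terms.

Total count 325 over total exposure 40.5 days.
Gamma(α, β) with Poisson data over total exposure Σt gives posterior Gamma(α+Σx, β+Σt) = Gamma(339, 103/2).
Posterior mean = α'/β' = 339/(103/2) = 678/103.

678/103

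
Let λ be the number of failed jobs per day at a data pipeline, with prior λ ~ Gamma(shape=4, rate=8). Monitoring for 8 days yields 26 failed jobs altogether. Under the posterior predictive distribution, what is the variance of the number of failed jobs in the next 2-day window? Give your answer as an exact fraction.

Total count 26 over total exposure 8 days.
By Gamma–Poisson conjugacy, the posterior is Gamma(α + Σx, β + Σt) = Gamma(4 + 26, 8 + 8) = Gamma(30, 16).
The posterior predictive for a window of length T is Negative Binomial with variance T·α'·(β'+T)/β'² = 2·30·18/256 = 135/32.

135/32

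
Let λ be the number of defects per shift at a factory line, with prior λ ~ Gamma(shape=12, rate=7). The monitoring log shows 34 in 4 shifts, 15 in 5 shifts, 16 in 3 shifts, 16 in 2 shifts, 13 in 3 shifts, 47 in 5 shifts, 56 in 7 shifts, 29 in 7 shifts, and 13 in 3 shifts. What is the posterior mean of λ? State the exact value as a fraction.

Total count: 34 + 15 + 16 + 16 + 13 + 47 + 56 + 29 + 13 = 239.
Total exposure: 4 + 5 + 3 + 2 + 3 + 5 + 7 + 7 + 3 = 39 shifts.
Gamma(α, β) with Poisson data over total exposure Σt gives posterior Gamma(α+Σx, β+Σt) = Gamma(251, 46).
Posterior mean = α'/β' = 251/46.

251/46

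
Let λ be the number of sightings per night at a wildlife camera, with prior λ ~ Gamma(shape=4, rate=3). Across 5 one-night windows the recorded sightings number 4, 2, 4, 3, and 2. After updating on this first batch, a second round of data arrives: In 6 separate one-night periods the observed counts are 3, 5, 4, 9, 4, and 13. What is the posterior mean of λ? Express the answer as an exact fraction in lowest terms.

Total count: 4 + 2 + 4 + 3 + 2 = 15.
Total exposure: 5 nights.
After the first batch: Gamma(4 + 15, 3 + 5) = Gamma(19, 8).
Total count: 3 + 5 + 4 + 9 + 4 + 13 = 38.
Total exposure: 6 nights.
After the second batch: Gamma(19 + 38, 8 + 6) = Gamma(57, 14).
Posterior mean = α'/β' = 57/14.

57/14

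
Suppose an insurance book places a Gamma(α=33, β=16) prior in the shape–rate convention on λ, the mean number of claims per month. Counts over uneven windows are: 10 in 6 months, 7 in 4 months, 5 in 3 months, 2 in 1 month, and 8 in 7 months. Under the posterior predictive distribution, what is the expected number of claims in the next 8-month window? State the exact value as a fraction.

Total count: 10 + 7 + 5 + 2 + 8 = 32.
Total exposure: 6 + 4 + 3 + 1 + 7 = 21 months.
The Gamma prior is conjugate for the Poisson rate, so λ | data ~ Gamma(33+32, 16+21) = Gamma(65, 37).
Predictive mean over an 8-month window = T·E[λ|data] = 8·65/37 = 520/37.

520/37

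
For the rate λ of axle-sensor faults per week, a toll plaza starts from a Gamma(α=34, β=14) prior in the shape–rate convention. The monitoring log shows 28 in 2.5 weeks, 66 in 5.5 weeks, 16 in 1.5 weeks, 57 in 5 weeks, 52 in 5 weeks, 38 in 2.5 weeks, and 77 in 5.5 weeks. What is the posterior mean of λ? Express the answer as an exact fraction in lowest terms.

736/83

Total count: 28 + 66 + 16 + 57 + 52 + 38 + 77 = 334.
Total exposure: 2.5 + 5.5 + 1.5 + 5 + 5 + 2.5 + 5.5 = 27.5 weeks.
Posterior: α' = 34 + 334 = 368, β' = 14 + 27.5 = 83/2.
Posterior mean = α'/β' = 368/(83/2) = 736/83.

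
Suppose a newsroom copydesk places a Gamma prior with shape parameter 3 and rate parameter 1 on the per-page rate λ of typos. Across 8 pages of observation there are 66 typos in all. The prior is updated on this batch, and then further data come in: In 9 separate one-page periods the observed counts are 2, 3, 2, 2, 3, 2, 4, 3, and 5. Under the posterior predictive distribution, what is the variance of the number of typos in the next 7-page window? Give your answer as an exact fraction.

16625/324

Total count 66 over total exposure 8 pages.
After the first batch: Gamma(3 + 66, 1 + 8) = Gamma(69, 9).
Total count: 2 + 3 + 2 + 2 + 3 + 2 + 4 + 3 + 5 = 26.
Total exposure: 9 pages.
After the second batch: Gamma(69 + 26, 9 + 9) = Gamma(95, 18).
The posterior predictive for a window of length T is Negative Binomial with variance T·α'·(β'+T)/β'² = 7·95·25/324 = 16625/324.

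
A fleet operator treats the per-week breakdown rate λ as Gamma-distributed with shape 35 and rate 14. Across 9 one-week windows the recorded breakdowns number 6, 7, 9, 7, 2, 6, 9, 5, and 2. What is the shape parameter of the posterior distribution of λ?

Total count: 6 + 7 + 9 + 7 + 2 + 6 + 9 + 5 + 2 = 53.
Total exposure: 9 weeks.
The Gamma prior is conjugate for the Poisson rate, so λ | data ~ Gamma(35+53, 14+9) = Gamma(88, 23).

88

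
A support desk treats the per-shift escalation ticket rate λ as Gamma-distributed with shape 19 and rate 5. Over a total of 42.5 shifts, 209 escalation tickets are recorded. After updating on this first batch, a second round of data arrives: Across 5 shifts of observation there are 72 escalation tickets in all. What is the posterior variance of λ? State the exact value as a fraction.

16/147

Total count 209 over total exposure 42.5 shifts.
After the first batch: Gamma(19 + 209, 5 + 42.5) = Gamma(228, 95/2).
Total count 72 over total exposure 5 shifts.
After the second batch: Gamma(228 + 72, 95/2 + 5) = Gamma(300, 105/2).
Posterior variance = α'/β'² = 300/(11025/4) = 16/147.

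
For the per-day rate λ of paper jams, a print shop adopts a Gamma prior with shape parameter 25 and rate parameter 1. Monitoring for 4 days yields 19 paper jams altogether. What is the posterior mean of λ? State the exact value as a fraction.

44/5

Total count 19 over total exposure 4 days.
Posterior: α' = 25 + 19 = 44, β' = 1 + 4 = 5.
Posterior mean = α'/β' = 44/5.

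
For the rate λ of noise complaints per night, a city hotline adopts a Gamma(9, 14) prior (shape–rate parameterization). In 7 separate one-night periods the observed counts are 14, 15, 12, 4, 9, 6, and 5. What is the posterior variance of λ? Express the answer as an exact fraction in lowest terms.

74/441

Total count: 14 + 15 + 12 + 4 + 9 + 6 + 5 = 65.
Total exposure: 7 nights.
The Gamma prior is conjugate for the Poisson rate, so λ | data ~ Gamma(9+65, 14+7) = Gamma(74, 21).
Posterior variance = α'/β'² = 74/441.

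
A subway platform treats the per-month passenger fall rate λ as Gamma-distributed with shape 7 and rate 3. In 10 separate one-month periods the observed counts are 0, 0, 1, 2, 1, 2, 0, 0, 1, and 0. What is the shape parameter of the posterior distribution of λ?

14

Total count: 0 + 0 + 1 + 2 + 1 + 2 + 0 + 0 + 1 + 0 = 7.
Total exposure: 10 months.
Conjugate update: add total count to the shape and total exposure to the rate, giving Gamma(14, 13).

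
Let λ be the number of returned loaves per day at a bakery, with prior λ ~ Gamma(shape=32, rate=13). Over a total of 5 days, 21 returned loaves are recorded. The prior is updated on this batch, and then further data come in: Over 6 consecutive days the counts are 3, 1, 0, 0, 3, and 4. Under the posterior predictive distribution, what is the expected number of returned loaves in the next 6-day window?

16

Total count 21 over total exposure 5 days.
After the first batch: Gamma(32 + 21, 13 + 5) = Gamma(53, 18).
Total count: 3 + 1 + 0 + 0 + 3 + 4 = 11.
Total exposure: 6 days.
After the second batch: Gamma(53 + 11, 18 + 6) = Gamma(64, 24).
Predictive mean over a 6-day window = T·E[λ|data] = 6·64/24 = 16.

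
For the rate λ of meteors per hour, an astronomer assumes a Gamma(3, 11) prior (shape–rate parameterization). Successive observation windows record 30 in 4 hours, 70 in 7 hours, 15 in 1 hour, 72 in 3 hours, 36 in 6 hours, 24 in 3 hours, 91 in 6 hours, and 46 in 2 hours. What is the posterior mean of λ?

Total count: 30 + 70 + 15 + 72 + 36 + 24 + 91 + 46 = 384.
Total exposure: 4 + 7 + 1 + 3 + 6 + 3 + 6 + 2 = 32 hours.
Posterior: α' = 3 + 384 = 387, β' = 11 + 32 = 43.
Posterior mean = α'/β' = 387/43 = 9.

9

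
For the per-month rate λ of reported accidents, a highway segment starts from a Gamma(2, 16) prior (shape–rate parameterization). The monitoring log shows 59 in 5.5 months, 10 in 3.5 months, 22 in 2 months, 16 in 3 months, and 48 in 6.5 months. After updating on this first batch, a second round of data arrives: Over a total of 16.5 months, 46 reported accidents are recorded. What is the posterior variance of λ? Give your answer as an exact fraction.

Total count: 59 + 10 + 22 + 16 + 48 = 155.
Total exposure: 5.5 + 3.5 + 2 + 3 + 6.5 = 20.5 months.
After the first batch: Gamma(2 + 155, 16 + 20.5) = Gamma(157, 73/2).
Total count 46 over total exposure 16.5 months.
After the second batch: Gamma(157 + 46, 73/2 + 16.5) = Gamma(203, 53).
Posterior variance = α'/β'² = 203/2809.

203/2809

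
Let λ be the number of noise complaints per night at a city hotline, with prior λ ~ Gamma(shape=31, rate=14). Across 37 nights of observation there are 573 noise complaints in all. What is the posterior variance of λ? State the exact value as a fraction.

Total count 573 over total exposure 37 nights.
Posterior: α' = 31 + 573 = 604, β' = 14 + 37 = 51.
Posterior variance = α'/β'² = 604/2601.

604/2601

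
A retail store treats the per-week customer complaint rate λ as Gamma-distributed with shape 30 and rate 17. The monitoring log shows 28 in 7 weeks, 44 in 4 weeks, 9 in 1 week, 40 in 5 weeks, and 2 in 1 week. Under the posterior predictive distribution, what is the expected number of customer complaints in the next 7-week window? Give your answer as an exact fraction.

Total count: 28 + 44 + 9 + 40 + 2 = 123.
Total exposure: 7 + 4 + 1 + 5 + 1 = 18 weeks.
Conjugate update: add total count to the shape and total exposure to the rate, giving Gamma(153, 35).
Predictive mean over a 7-week window = T·E[λ|data] = 7·153/35 = 153/5.

153/5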